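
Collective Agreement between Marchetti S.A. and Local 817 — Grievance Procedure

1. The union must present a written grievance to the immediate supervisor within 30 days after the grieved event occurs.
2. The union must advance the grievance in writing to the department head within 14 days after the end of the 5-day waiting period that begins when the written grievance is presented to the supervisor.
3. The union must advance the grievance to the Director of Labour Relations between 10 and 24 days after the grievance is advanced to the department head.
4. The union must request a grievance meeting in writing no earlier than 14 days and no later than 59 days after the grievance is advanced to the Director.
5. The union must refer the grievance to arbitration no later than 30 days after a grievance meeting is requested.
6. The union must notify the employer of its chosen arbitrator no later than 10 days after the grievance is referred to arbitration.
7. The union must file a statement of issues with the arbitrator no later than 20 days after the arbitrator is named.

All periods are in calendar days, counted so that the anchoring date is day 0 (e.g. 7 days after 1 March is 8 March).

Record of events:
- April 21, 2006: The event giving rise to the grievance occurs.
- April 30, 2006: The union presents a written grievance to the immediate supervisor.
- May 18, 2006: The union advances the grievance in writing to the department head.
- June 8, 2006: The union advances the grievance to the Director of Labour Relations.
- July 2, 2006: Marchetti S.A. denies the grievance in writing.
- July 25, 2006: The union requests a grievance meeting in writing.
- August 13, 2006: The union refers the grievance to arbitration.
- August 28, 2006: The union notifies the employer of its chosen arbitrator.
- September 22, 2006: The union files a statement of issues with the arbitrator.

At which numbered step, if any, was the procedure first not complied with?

Step 6

Step 1: 30 days after April 21, 2006 (when the grieved event occurs) is May 21, 2006; April 30, 2006 is within that limit.
Step 2: 14 days after May 5, 2006 (end of the 5-day waiting period, which began when the written grievance is presented to the supervisor on April 30, 2006) is May 19, 2006; done May 18, 2006 — timely.
Step 3: the window is 10–24 days after May 18, 2006 (when the grievance is advanced to the department head), so May 28, 2006 through June 11, 2006; June 8, 2006 falls inside that range.
Step 4: the window is 14–59 days after June 8, 2006 (when the grievance is advanced to the Director), so June 22, 2006 through August 6, 2006; done July 25, 2006, which is between those dates.
Step 5: 30 days after July 25, 2006 (when a grievance meeting is requested) is August 24, 2006; done August 13, 2006 — timely.
Step 6: 10 days after August 13, 2006 (when the grievance is referred to arbitration) is August 23, 2006; not done until August 28, 2006, 5 days after the deadline.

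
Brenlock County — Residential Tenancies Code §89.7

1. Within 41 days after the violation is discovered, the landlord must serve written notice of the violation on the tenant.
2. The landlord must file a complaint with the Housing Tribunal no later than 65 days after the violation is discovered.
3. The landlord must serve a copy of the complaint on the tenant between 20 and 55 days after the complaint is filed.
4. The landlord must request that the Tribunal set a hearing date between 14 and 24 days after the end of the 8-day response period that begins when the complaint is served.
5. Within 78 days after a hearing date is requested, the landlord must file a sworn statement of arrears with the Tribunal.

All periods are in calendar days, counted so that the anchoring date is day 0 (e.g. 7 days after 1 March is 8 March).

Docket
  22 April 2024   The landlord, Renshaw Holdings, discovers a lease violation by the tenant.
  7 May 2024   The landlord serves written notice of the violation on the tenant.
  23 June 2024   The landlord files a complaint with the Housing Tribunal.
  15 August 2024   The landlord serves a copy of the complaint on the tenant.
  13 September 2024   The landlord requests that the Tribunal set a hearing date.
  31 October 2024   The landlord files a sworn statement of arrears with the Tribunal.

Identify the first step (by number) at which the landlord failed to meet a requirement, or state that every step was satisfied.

None — every step was satisfied

Step 1 — counting 41 days from 22 April 2024 (when the violation is discovered) gives a deadline of 2 June 2024; completed 7 May 2024, before the deadline.
Step 2 — counting 65 days from 22 April 2024 (when the violation is discovered) gives a deadline of 26 June 2024; 23 June 2024 is within that limit.
Step 3 — 20 and 55 days from 23 June 2024 (when the complaint is filed) are 13 July 2024 and 17 August 2024 respectively; done 15 August 2024 — within the window.
Step 4 — 14 and 24 days from 23 August 2024 (end of the 8-day response period, which began when the complaint is served on 15 August 2024) are 6 September 2024 and 16 September 2024 respectively; done 13 September 2024, which is between those dates.
Step 5 — counting 78 days from 13 September 2024 (when a hearing date is requested) gives a deadline of 30 November 2024; completed 31 October 2024, before the deadline.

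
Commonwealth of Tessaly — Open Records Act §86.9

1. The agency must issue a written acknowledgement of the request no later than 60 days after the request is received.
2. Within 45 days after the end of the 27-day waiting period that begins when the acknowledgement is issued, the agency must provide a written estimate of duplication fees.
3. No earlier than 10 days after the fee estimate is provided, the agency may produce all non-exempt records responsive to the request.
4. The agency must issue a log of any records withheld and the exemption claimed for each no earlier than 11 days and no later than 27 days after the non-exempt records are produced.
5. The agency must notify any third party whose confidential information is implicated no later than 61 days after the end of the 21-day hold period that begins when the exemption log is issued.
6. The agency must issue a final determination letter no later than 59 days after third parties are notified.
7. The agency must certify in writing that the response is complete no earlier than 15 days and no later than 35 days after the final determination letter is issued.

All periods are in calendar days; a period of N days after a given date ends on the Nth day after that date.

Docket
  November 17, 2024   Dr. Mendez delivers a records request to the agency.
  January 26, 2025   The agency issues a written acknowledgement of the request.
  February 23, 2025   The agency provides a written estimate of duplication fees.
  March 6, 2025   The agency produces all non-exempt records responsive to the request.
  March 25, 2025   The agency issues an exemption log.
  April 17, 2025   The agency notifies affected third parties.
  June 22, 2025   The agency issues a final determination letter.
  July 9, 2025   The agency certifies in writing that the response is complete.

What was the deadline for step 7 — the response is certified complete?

July 27, 2025

Step 7 runs from June 22, 2025, when the final determination letter is issued. The window is 15–35 days after June 22, 2025; it closes on July 27, 2025.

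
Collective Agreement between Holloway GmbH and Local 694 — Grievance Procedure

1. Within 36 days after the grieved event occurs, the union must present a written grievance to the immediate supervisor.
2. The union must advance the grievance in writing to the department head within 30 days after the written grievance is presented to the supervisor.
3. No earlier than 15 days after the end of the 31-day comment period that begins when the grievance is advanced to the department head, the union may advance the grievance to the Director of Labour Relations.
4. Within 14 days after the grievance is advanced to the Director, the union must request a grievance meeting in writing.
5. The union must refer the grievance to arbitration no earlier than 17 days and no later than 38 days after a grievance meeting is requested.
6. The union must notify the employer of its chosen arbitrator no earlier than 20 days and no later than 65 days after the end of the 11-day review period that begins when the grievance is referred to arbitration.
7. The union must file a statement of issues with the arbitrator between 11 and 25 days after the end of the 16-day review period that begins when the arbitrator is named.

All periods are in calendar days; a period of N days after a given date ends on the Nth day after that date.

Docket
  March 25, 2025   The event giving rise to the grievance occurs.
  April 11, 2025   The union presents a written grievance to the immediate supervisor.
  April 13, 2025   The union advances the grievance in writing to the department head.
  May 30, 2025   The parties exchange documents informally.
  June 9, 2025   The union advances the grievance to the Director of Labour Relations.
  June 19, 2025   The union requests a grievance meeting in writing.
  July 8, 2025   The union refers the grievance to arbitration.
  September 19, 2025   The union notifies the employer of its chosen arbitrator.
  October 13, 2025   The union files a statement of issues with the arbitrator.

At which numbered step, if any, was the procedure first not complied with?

Step 7

Step 1: 36 days after March 25, 2025 (when the grieved event occurs) is April 30, 2025; done April 11, 2025 — timely.
Step 2: 30 days after April 11, 2025 (when the written grievance is presented to the supervisor) is May 11, 2025; April 13, 2025 is within that limit.
Step 3: the earliest permitted date is 15 days after May 14, 2025 (end of the 31-day comment period, which began when the grievance is advanced to the department head on April 13, 2025), i.e. May 29, 2025; done June 9, 2025, after the minimum wait.
Step 4: 14 days after June 9, 2025 (when the grievance is advanced to the Director) is June 23, 2025; done June 19, 2025 — timely.
Step 5: the window is 17–38 days after June 19, 2025 (when a grievance meeting is requested), so July 6, 2025 through July 27, 2025; done July 8, 2025 — within the window.
Step 6: the window is 20–65 days after July 19, 2025 (end of the 11-day review period, which began when the grievance is referred to arbitration on July 8, 2025), so August 8, 2025 through September 22, 2025; done September 19, 2025 — within the window.
Step 7: the window is 11–25 days after October 5, 2025 (end of the 16-day review period, which began when the arbitrator is named on September 19, 2025), so October 16, 2025 through October 30, 2025; done October 13, 2025 — 3 days before the window opened.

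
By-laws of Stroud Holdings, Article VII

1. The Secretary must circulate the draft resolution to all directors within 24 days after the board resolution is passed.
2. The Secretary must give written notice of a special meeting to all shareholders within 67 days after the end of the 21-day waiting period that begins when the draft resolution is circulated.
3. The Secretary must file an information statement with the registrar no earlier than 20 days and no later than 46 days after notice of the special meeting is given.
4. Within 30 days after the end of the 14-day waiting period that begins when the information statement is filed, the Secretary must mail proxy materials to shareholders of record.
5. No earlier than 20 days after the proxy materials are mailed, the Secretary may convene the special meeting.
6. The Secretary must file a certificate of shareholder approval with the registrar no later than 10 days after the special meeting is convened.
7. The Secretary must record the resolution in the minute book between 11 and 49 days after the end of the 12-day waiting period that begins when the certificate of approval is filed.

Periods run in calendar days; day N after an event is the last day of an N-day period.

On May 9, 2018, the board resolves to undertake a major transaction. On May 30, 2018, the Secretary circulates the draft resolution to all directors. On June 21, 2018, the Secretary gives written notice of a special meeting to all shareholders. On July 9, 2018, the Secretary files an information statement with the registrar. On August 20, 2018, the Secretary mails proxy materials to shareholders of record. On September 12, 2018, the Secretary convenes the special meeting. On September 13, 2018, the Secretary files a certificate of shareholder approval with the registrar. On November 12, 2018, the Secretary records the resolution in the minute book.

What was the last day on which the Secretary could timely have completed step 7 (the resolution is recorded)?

November 13, 2018

The certificate of approval is filed on September 13, 2018; the 12-day waiting period therefore ends September 25, 2018, and step 7 runs from that date. The window is 11–49 days after September 25, 2018; it closes on November 13, 2018.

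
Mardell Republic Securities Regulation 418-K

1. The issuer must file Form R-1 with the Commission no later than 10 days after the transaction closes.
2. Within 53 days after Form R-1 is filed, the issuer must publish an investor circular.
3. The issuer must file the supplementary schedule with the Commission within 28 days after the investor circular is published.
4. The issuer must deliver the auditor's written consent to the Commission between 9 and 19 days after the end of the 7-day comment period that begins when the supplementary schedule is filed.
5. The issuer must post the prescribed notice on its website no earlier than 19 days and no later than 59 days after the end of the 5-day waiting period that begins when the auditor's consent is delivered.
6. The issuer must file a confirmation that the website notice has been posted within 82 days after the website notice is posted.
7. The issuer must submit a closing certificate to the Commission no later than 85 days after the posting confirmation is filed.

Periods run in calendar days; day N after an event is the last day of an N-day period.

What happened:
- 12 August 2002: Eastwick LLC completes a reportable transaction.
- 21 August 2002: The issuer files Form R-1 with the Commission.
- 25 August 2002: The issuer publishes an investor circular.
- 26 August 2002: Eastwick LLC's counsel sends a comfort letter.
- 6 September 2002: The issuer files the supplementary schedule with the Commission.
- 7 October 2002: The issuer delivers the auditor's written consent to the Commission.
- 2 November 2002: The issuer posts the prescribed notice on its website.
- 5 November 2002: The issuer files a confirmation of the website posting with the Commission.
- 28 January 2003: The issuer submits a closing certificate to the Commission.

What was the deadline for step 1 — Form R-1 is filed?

22 August 2002

Step 1 runs from 12 August 2002, when the transaction closes. 10 days after 12 August 2002 is 22 August 2002.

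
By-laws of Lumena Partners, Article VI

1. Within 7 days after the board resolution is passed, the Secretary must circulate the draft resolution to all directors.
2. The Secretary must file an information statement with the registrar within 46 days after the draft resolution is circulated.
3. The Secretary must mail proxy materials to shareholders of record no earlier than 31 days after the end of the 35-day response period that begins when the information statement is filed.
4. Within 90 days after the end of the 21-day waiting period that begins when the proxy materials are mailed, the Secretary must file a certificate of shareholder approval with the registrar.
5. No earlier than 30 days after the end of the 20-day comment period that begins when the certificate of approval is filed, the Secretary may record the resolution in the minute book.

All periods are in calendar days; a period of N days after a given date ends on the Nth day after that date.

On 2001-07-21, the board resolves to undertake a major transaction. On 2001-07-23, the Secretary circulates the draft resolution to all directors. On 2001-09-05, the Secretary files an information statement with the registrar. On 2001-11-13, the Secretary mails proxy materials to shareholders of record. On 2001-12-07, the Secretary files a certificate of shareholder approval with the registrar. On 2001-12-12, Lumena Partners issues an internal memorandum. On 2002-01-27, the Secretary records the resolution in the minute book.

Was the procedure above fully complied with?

Yes

(1) due by 2001-07-21 + 7 days = 2001-07-28; completed 2001-07-23, before the deadline.
(2) due by 2001-07-23 + 46 days = 2001-09-07; done 2001-09-05 — timely.
(3) permitted from 2001-10-10 + 31 days = 2001-11-10 onward; done 2001-11-13 — permitted.
(4) due by 2001-12-04 + 90 days = 2002-03-04; completed 2001-12-07, before the deadline.
(5) permitted from 2001-12-27 + 30 days = 2002-01-26 onward; done 2002-01-27, after the minimum wait.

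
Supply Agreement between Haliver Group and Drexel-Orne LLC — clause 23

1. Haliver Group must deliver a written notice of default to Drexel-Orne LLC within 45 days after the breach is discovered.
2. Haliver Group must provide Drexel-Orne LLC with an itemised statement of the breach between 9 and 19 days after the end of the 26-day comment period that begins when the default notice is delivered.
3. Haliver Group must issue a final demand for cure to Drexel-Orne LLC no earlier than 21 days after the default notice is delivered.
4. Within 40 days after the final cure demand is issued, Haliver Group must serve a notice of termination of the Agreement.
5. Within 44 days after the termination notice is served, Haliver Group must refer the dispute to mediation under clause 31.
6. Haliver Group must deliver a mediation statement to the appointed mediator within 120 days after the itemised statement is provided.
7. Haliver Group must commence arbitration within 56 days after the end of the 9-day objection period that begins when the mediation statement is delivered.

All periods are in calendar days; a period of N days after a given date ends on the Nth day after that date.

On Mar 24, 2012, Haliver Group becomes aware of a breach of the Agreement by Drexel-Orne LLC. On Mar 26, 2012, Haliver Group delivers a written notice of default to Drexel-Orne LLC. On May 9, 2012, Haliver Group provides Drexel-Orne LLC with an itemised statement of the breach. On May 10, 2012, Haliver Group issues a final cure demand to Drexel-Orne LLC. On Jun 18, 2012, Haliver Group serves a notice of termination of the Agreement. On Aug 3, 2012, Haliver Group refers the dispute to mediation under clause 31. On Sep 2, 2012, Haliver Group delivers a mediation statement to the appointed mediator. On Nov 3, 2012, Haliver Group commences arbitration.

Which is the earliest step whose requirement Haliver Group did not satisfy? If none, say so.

(1) due by Mar 24, 2012 + 45 days = May 8, 2012; done Mar 26, 2012 — timely.
(2) the permitted window runs from Apr 21, 2012 + 9 = Apr 30, 2012 to Apr 21, 2012 + 19 = May 10, 2012; done May 9, 2012, which is between those dates.
(3) permitted from Mar 26, 2012 + 21 days = Apr 16, 2012 onward; done May 10, 2012 — permitted.
(4) due by May 10, 2012 + 40 days = Jun 19, 2012; completed Jun 18, 2012, before the deadline.
(5) due by Jun 18, 2012 + 44 days = Aug 1, 2012; Aug 3, 2012 misses that deadline by 2 days.
The procedure was therefore not followed at step 5.

Step 5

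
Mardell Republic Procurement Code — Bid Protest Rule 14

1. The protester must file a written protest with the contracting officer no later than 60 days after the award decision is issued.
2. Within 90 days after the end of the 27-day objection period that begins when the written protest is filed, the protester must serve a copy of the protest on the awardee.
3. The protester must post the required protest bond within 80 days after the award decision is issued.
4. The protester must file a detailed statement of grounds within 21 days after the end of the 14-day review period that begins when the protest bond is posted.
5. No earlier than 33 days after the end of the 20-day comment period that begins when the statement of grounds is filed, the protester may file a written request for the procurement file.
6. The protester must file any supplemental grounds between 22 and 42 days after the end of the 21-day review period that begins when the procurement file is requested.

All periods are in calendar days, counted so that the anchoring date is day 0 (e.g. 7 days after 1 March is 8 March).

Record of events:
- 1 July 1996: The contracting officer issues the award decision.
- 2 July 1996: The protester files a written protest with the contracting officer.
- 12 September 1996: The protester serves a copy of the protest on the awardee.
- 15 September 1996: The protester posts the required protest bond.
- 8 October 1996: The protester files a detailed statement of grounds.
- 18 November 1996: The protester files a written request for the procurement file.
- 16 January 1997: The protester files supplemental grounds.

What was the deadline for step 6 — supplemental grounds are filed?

20 January 1997

The procurement file is requested on 18 November 1996; the 21-day review period therefore ends 9 December 1996, and step 6 runs from that date. The window is 22–42 days after 9 December 1996; it closes on 20 January 1997.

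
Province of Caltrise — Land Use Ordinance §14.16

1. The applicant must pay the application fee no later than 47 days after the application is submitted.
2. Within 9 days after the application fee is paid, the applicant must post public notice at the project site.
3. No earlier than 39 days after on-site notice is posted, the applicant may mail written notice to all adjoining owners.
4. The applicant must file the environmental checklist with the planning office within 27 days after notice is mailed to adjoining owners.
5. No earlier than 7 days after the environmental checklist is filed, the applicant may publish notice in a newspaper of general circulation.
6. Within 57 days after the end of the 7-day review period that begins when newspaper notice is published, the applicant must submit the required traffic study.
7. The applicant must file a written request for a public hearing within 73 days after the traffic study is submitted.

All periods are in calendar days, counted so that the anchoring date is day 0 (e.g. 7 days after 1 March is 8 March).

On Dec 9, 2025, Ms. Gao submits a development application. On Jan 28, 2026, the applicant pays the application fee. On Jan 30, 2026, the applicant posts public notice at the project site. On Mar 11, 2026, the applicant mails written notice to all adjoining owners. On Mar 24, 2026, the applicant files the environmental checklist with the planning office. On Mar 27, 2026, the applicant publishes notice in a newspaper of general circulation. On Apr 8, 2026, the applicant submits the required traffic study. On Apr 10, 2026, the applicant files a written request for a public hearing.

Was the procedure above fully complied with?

Step 1: 47 days after Dec 9, 2025 (when the application is submitted) is Jan 25, 2026; done Jan 28, 2026 — 3 days late.

No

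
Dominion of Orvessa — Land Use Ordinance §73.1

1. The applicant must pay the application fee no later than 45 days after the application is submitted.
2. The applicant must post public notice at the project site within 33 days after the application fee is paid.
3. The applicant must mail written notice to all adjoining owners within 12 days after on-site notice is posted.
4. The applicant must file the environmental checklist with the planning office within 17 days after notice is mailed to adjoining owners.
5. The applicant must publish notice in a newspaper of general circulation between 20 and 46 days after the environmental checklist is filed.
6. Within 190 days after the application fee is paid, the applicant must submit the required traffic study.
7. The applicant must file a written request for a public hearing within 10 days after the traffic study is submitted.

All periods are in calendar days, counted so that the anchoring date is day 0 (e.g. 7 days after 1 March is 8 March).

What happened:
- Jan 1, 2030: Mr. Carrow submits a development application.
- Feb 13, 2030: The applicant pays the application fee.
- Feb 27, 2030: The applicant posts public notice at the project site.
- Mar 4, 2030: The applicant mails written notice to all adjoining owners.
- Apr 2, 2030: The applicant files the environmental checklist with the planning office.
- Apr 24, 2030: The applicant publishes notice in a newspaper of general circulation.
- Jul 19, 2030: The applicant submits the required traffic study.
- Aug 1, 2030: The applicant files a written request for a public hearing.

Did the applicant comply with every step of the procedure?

(1) due by Jan 1, 2030 + 45 days = Feb 15, 2030; completed Feb 13, 2030, before the deadline.
(2) due by Feb 13, 2030 + 33 days = Mar 18, 2030; completed Feb 27, 2030, before the deadline.
(3) due by Feb 27, 2030 + 12 days = Mar 11, 2030; Mar 4, 2030 is within that limit.
(4) due by Mar 4, 2030 + 17 days = Mar 21, 2030; done Apr 2, 2030 — 12 days late.

No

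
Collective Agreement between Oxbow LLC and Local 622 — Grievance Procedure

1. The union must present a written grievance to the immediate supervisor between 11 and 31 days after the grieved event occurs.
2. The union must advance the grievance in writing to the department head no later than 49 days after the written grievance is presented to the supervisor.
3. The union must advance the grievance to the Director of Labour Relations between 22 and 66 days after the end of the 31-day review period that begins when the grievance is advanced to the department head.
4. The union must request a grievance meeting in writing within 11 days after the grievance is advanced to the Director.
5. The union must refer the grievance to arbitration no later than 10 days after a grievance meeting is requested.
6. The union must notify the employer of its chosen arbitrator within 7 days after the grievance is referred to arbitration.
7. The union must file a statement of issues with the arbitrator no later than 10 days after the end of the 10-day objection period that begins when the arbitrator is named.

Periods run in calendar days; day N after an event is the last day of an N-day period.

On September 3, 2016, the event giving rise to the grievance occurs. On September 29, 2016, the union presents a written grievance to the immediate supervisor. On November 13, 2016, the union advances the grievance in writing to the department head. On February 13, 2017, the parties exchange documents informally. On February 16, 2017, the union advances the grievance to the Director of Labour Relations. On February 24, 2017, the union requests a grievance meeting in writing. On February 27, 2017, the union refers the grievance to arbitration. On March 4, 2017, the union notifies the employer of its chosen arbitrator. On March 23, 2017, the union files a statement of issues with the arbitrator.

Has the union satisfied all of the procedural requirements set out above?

Yes

Step 1 — 11 and 31 days from September 3, 2016 (when the grieved event occurs) are September 14, 2016 and October 4, 2016 respectively; done September 29, 2016, which is between those dates.
Step 2 — counting 49 days from September 29, 2016 (when the written grievance is presented to the supervisor) gives a deadline of November 17, 2016; done November 13, 2016 — timely.
Step 3 — 22 and 66 days from December 14, 2016 (end of the 31-day review period, which began when the grievance is advanced to the department head on November 13, 2016) are January 5, 2017 and February 18, 2017 respectively; done February 16, 2017, which is between those dates.
Step 4 — counting 11 days from February 16, 2017 (when the grievance is advanced to the Director) gives a deadline of February 27, 2017; completed February 24, 2017, before the deadline.
Step 5 — counting 10 days from February 24, 2017 (when a grievance meeting is requested) gives a deadline of March 6, 2017; done February 27, 2017 — timely.
Step 6 — counting 7 days from February 27, 2017 (when the grievance is referred to arbitration) gives a deadline of March 6, 2017; completed March 4, 2017, before the deadline.
Step 7 — counting 10 days from March 14, 2017 (end of the 10-day objection period, which began when the arbitrator is named on March 4, 2017) gives a deadline of March 24, 2017; done March 23, 2017 — timely.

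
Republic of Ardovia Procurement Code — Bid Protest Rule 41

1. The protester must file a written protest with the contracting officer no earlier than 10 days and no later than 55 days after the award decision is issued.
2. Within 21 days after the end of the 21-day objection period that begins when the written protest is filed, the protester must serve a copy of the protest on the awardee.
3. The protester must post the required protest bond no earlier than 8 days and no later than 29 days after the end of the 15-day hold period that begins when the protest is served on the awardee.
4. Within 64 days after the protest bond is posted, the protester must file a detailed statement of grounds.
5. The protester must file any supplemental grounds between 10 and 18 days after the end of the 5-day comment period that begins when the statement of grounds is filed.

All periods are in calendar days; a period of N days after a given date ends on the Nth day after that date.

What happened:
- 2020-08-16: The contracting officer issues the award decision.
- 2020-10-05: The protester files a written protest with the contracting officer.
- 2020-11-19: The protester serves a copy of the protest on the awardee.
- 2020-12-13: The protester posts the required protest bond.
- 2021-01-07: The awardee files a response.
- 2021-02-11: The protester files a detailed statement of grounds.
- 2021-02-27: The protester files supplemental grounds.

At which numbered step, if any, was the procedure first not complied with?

Step 2

(1) the permitted window runs from 2020-08-16 + 10 = 2020-08-26 to 2020-08-16 + 55 = 2020-10-10; 2020-10-05 falls inside that range.
(2) due by 2020-10-26 + 21 days = 2020-11-16; 2020-11-19 misses that deadline by 3 days.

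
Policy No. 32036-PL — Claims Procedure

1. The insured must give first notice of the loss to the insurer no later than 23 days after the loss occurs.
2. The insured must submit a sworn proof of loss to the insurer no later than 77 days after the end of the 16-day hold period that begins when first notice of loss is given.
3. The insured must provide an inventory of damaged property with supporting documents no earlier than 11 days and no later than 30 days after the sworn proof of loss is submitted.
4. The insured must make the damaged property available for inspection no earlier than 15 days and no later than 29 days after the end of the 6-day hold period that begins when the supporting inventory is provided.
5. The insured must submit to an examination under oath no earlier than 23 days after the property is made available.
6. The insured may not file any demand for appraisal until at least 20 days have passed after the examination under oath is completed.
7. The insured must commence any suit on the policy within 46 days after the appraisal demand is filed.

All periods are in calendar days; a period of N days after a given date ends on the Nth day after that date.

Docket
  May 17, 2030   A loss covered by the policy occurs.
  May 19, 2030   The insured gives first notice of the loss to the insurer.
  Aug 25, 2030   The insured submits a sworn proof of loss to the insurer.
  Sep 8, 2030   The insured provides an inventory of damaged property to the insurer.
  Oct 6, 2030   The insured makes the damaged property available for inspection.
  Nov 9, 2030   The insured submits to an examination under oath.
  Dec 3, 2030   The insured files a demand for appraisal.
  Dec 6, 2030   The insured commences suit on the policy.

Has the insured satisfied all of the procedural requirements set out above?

Step 1 — counting 23 days from May 17, 2030 (when the loss occurs) gives a deadline of Jun 9, 2030; May 19, 2030 is within that limit.
Step 2 — counting 77 days from Jun 4, 2030 (end of the 16-day hold period, which began when first notice of loss is given on May 19, 2030) gives a deadline of Aug 20, 2030; done Aug 25, 2030 — 5 days late.

No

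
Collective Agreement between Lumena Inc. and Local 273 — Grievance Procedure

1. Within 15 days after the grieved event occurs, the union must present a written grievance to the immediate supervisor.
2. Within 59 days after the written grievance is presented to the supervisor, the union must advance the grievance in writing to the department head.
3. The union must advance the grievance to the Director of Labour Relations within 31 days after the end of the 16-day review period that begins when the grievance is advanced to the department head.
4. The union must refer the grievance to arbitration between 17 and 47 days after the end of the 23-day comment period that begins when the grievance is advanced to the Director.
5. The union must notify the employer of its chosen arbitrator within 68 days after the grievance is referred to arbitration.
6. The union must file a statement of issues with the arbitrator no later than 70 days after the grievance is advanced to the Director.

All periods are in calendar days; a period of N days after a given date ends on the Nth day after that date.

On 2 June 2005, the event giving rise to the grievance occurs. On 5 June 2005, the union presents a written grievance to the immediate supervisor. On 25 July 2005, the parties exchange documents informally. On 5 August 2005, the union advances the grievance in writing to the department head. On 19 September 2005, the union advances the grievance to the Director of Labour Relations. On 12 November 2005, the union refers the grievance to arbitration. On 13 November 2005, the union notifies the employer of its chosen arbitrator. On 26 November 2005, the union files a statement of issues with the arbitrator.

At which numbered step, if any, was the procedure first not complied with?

Step 2

(1) due by 2 June 2005 + 15 days = 17 June 2005; completed 5 June 2005, before the deadline.
(2) due by 5 June 2005 + 59 days = 3 August 2005; done 5 August 2005 — 2 days late.
Later steps need not be reached.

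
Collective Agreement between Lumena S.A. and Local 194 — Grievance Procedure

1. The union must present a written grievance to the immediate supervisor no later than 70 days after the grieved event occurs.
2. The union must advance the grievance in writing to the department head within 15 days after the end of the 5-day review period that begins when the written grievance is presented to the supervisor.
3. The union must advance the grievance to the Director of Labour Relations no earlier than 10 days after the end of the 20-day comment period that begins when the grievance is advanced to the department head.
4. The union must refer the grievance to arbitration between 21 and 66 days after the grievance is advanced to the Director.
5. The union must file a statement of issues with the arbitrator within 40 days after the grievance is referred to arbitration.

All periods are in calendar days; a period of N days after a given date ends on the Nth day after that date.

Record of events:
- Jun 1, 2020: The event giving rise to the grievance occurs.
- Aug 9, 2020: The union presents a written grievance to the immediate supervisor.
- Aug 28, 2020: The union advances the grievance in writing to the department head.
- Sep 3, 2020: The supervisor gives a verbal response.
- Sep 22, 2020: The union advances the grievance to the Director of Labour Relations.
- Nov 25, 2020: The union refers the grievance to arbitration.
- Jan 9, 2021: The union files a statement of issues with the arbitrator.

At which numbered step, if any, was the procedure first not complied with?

Step 3

Step 1 — counting 70 days from Jun 1, 2020 (when the grieved event occurs) gives a deadline of Aug 10, 2020; completed Aug 9, 2020, before the deadline.
Step 2 — counting 15 days from Aug 14, 2020 (end of the 5-day review period, which began when the written grievance is presented to the supervisor on Aug 9, 2020) gives a deadline of Aug 29, 2020; done Aug 28, 2020 — timely.
Step 3 — must wait 10 days from Sep 17, 2020 (end of the 20-day comment period, which began when the grievance is advanced to the department head on Aug 28, 2020), so not before Sep 27, 2020; acted on Sep 22, 2020, 5 days prematurely.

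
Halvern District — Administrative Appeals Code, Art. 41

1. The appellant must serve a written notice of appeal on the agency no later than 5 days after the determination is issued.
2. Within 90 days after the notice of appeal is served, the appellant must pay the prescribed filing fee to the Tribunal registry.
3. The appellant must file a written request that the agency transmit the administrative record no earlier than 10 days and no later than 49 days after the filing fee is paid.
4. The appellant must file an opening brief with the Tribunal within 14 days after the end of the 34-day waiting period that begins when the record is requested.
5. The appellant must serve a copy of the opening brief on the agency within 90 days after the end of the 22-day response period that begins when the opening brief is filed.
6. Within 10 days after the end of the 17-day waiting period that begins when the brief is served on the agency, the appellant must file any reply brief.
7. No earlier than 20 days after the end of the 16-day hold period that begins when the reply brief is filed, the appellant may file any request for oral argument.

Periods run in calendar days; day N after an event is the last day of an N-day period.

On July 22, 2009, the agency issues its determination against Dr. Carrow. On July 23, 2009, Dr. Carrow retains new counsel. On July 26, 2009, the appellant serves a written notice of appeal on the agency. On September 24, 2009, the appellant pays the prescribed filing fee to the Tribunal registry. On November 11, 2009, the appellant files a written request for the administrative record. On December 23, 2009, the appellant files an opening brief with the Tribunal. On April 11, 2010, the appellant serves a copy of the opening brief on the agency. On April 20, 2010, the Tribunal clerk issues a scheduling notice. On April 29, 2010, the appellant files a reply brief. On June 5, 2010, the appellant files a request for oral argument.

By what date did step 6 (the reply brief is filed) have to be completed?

May 8, 2010

The brief is served on the agency on April 11, 2010; the 17-day waiting period therefore ends April 28, 2010, and step 6 runs from that date. 10 days after April 28, 2010 is May 8, 2010.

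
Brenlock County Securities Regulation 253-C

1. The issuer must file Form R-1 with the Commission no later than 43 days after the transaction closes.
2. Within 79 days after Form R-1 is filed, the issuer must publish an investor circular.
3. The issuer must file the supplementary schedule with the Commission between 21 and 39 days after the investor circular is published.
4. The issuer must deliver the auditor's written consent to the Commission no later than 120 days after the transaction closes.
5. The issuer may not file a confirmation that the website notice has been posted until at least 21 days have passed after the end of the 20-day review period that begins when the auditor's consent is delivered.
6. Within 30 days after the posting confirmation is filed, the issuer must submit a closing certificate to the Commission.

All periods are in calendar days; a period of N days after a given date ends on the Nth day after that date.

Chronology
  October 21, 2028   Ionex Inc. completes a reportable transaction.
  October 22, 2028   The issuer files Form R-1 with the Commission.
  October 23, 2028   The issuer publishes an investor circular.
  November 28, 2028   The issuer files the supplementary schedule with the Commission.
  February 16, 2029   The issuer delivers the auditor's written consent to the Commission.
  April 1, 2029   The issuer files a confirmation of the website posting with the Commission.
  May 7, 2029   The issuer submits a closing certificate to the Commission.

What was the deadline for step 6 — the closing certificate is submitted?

Step 6 runs from April 1, 2029, when the posting confirmation is filed. 30 days after April 1, 2029 is May 1, 2029.

May 1, 2029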